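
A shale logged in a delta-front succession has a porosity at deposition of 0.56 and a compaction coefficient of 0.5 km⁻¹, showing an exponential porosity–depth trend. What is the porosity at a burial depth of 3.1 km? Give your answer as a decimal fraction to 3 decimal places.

0.119

φ = φ₀·exp(−β·Z) = 0.56 × exp(−0.5 × 3.1) = 0.56 × exp(−1.55)
  = 0.56 × 0.2122 = 0.1189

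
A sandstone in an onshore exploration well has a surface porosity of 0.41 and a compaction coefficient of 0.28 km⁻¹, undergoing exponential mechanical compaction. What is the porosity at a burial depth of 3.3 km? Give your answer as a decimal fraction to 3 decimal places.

n = n₀·exp(−c·d) = 0.41 × exp(−0.28 × 3.3) = 0.41 × exp(−0.924)
  = 0.41 × 0.3969 = 0.1627

0.163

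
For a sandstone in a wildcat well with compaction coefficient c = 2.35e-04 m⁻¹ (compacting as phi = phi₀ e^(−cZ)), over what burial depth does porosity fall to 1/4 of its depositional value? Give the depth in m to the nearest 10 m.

5900 m

Working in km (1 km = 1000 m; c in km⁻¹ = c in m⁻¹ × 1000):
phi/phi₀ = 1/4 ⇒ exp(−c·Z) = 1/4 ⇒ Z = ln(4) / c
Z = 1.3863 / 0.235 = 5.899 km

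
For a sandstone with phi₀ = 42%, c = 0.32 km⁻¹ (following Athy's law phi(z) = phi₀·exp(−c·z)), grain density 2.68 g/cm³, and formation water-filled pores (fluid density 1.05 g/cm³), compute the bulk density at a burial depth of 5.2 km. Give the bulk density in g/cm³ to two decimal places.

Porosity at depth: phi = 0.42·exp(−0.32×5.2) = 0.42×0.1894 = 0.0795
Bulk density: ρ_b = (1−phi)ρ_g + phi·ρ_f = 0.9205×2.68 + 0.0795×1.05
       = 2.467 + 0.084 = 2.550 g/cm³

2.55 g/cm³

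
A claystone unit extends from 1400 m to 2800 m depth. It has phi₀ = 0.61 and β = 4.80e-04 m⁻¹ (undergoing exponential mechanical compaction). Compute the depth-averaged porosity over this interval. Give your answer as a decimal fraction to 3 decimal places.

Working in km (1 km = 1000 m; β in km⁻¹ = β in m⁻¹ × 1000):
⟨phi⟩ = (1/(d₂−d₁)) ∫ phi₀ e^(−βd) dd = phi₀·(e^(−β·d₁) − e^(−β·d₂)) / (β·(d₂−d₁))
e^(−0.48×1.4) = 0.5107; e^(−0.48×2.8) = 0.2608
⟨phi⟩ = 0.61 × (0.5107 − 0.2608) / (0.48 × 1.4) = 0.61 × 0.3719 = 0.2268

0.227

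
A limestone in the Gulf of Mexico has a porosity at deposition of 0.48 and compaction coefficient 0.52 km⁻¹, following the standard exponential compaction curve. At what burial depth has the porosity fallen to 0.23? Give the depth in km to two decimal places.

Invert Athy's law: Z = ln(φ₀/φ) / β
Z = ln(0.48/0.23) / 0.52 = ln(2.087) / 0.52 = 0.7357 / 0.52 = 1.415 km

1.41 km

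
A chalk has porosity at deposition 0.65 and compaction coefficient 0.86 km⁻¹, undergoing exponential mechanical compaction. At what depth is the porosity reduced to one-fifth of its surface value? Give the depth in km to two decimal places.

phi/phi₀ = 1/5 ⇒ exp(−k·z) = 1/5 ⇒ z = ln(5) / k
z = 1.6094 / 0.86 = 1.871 km

1.87 km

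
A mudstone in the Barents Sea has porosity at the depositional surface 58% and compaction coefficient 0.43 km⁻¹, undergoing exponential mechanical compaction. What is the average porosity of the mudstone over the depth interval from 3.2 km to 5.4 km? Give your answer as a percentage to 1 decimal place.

⟨phi⟩ = (1/(z₂−z₁)) ∫ phi₀ e^(−βz) dz = phi₀·(e^(−β·z₁) − e^(−β·z₂)) / (β·(z₂−z₁))
e^(−0.43×3.2) = 0.2526; e^(−0.43×5.4) = 0.0981
⟨phi⟩ = 0.58 × (0.2526 − 0.0981) / (0.43 × 2.2) = 0.58 × 0.1633 = 0.0947

9.5%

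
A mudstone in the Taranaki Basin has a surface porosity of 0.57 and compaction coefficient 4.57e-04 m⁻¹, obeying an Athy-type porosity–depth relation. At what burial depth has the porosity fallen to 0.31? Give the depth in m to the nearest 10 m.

Working in km (1 km = 1000 m; k in km⁻¹ = k in m⁻¹ × 1000):
Invert Athy's law: d = ln(n₀/n) / k
d = ln(0.57/0.31) / 0.457 = ln(1.839) / 0.457 = 0.6091 / 0.457 = 1.333 km

1330 m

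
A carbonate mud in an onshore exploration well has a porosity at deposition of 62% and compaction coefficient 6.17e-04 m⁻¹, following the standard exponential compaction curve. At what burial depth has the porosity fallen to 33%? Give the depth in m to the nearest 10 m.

1020 m

Working in km (1 km = 1000 m; β in km⁻¹ = β in m⁻¹ × 1000):
Invert Athy's law: Z = ln(φ₀/φ) / β
Z = ln(0.62/0.33) / 0.617 = ln(1.879) / 0.617 = 0.6306 / 0.617 = 1.022 km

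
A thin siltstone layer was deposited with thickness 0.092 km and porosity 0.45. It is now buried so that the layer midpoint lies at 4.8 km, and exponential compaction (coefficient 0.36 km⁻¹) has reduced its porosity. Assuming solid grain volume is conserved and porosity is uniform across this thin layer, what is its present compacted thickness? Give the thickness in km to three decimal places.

0.055 km

Porosity at 4.8 km: n = 0.45·exp(−0.36×4.8) = 0.0799
Solid-volume conservation: h(1−n) = h₀(1−n₀) ⇒ h = h₀·(1−n₀)/(1−n)
h = 0.092 × (1 − 0.45)/(1 − 0.0799) = 0.092 × 0.5978 = 0.0550 km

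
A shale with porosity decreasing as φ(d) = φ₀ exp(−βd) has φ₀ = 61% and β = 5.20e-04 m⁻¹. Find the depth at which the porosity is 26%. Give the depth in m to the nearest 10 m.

Working in km (1 km = 1000 m; β in km⁻¹ = β in m⁻¹ × 1000):
Invert Athy's law: d = ln(φ₀/φ) / β
d = ln(0.61/0.26) / 0.52 = ln(2.346) / 0.52 = 0.8528 / 0.52 = 1.640 km

1640 m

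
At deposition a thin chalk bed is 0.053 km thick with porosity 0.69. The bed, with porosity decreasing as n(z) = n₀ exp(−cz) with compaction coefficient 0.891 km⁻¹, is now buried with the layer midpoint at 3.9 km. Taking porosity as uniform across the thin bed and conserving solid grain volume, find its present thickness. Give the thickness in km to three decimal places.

Porosity at 3.9 km: n = 0.69·exp(−0.891×3.9) = 0.0214
Solid-volume conservation: h(1−n) = h₀(1−n₀) ⇒ h = h₀·(1−n₀)/(1−n)
h = 0.053 × (1 − 0.69)/(1 − 0.0214) = 0.053 × 0.3168 = 0.0168 km

0.017 km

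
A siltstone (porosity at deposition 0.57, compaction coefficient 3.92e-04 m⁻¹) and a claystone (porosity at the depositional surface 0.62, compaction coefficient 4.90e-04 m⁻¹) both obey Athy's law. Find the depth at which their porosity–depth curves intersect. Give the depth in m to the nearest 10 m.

860 m

Working in km (1 km = 1000 m; c in km⁻¹ = c in m⁻¹ × 1000):
Set n₀ₐ e^(−cₐd) = n₀ᵦ e^(−cᵦd) ⇒ ln(n₀ₐ/n₀ᵦ) = (cₐ − cᵦ)·d
d = ln(0.57/0.62) / (0.392 − 0.49) = -0.0841 / -0.098 = 0.858 km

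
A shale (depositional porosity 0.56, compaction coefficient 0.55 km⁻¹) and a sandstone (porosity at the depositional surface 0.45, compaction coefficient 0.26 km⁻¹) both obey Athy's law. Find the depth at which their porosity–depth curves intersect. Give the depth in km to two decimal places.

Set φ₀ₐ e^(−cₐd) = φ₀ᵦ e^(−cᵦd) ⇒ ln(φ₀ₐ/φ₀ᵦ) = (cₐ − cᵦ)·d
d = ln(0.56/0.45) / (0.55 − 0.26) = 0.2187 / 0.29 = 0.754 km

0.75 km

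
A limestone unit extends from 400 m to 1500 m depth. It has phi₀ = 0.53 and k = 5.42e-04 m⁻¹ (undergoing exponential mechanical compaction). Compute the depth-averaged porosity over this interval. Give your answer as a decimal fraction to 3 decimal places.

0.321

Working in km (1 km = 1000 m; k in km⁻¹ = k in m⁻¹ × 1000):
⟨phi⟩ = (1/(d₂−d₁)) ∫ phi₀ e^(−kd) dd = phi₀·(e^(−k·d₁) − e^(−k·d₂)) / (k·(d₂−d₁))
e^(−0.542×0.4) = 0.8051; e^(−0.542×1.5) = 0.4435
⟨phi⟩ = 0.53 × (0.8051 − 0.4435) / (0.542 × 1.1) = 0.53 × 0.6064 = 0.3214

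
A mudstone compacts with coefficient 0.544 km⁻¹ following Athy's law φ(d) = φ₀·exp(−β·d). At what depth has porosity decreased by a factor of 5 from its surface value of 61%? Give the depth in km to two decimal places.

φ/φ₀ = 1/5 ⇒ exp(−β·d) = 1/5 ⇒ d = ln(5) / β
d = 1.6094 / 0.544 = 2.959 km

2.96 km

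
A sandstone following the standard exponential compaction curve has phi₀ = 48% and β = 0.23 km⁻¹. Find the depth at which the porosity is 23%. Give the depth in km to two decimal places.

Invert Athy's law: z = ln(phi₀/phi) / β
z = ln(0.48/0.23) / 0.23 = ln(2.087) / 0.23 = 0.7357 / 0.23 = 3.199 km

3.20 km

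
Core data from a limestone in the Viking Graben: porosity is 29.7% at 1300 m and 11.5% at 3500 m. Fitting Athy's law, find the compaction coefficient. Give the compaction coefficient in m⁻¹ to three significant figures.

0.000431 m⁻¹

Working in km (1 km = 1000 m; c in km⁻¹ = c in m⁻¹ × 1000):
Athy: phi(Z) = phi₀ e^(−cZ) ⇒ phi₁/phi₂ = e^{c(Z₂−Z₁)} ⇒ c = ln(phi₁/phi₂)/(Z₂−Z₁)
c = ln(0.297/0.115) / (3.5 − 1.3) = ln(2.583) / 2.2 = 0.9488 / 2.2 = 0.4313 km⁻¹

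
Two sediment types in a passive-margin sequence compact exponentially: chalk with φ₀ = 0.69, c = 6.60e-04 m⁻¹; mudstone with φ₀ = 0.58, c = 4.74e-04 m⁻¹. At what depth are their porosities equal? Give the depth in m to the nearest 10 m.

Working in km (1 km = 1000 m; c in km⁻¹ = c in m⁻¹ × 1000):
Set φ₀ₐ e^(−cₐZ) = φ₀ᵦ e^(−cᵦZ) ⇒ ln(φ₀ₐ/φ₀ᵦ) = (cₐ − cᵦ)·Z
Z = ln(0.69/0.58) / (0.66 − 0.474) = 0.1737 / 0.186 = 0.934 km

930 m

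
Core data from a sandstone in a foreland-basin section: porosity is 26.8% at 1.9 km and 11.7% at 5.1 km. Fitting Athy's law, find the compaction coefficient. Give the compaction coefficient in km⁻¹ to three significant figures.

Athy: n(z) = n₀ e^(−cz) ⇒ n₁/n₂ = e^{c(z₂−z₁)} ⇒ c = ln(n₁/n₂)/(z₂−z₁)
c = ln(0.268/0.117) / (5.1 − 1.9) = ln(2.291) / 3.2 = 0.8288 / 3.2 = 0.259 km⁻¹

0.259 km⁻¹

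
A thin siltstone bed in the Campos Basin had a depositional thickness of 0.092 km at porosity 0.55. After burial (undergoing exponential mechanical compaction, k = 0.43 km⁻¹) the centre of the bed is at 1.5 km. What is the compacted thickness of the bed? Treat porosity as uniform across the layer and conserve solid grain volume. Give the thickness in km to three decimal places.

Porosity at 1.5 km: n = 0.55·exp(−0.43×1.5) = 0.2886
Solid-volume conservation: h(1−n) = h₀(1−n₀) ⇒ h = h₀·(1−n₀)/(1−n)
h = 0.092 × (1 − 0.55)/(1 − 0.2886) = 0.092 × 0.6325 = 0.0582 km

0.058 km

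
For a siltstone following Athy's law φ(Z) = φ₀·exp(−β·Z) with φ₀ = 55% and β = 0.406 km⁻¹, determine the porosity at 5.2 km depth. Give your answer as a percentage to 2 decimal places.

φ = φ₀·exp(−β·Z) = 0.55 × exp(−0.406 × 5.2) = 0.55 × exp(−2.111)
  = 0.55 × 0.1211 = 0.0666

6.66%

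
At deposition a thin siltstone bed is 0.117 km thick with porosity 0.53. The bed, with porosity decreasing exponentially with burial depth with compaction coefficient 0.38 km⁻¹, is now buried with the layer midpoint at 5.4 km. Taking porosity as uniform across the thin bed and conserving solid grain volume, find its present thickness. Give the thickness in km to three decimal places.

0.059 km

Porosity at 5.4 km: phi = 0.53·exp(−0.38×5.4) = 0.0681
Solid-volume conservation: h(1−phi) = h₀(1−phi₀) ⇒ h = h₀·(1−phi₀)/(1−phi)
h = 0.117 × (1 − 0.53)/(1 − 0.0681) = 0.117 × 0.5043 = 0.0590 km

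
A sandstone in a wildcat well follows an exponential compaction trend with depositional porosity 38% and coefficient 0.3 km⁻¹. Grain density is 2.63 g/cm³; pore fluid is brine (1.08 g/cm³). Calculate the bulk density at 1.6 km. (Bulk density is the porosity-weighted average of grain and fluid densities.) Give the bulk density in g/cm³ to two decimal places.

2.27 g/cm³

Porosity at depth: phi = 0.38·exp(−0.3×1.6) = 0.38×0.6188 = 0.2351
Bulk density: ρ_b = (1−phi)ρ_g + phi·ρ_f = 0.7649×2.63 + 0.2351×1.08
       = 2.012 + 0.254 = 2.266 g/cm³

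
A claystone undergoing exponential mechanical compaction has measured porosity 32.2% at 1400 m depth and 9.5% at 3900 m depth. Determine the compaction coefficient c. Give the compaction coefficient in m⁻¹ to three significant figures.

0.000488 m⁻¹

Working in km (1 km = 1000 m; c in km⁻¹ = c in m⁻¹ × 1000):
Athy: n(Z) = n₀ e^(−cZ) ⇒ n₁/n₂ = e^{c(Z₂−Z₁)} ⇒ c = ln(n₁/n₂)/(Z₂−Z₁)
c = ln(0.322/0.095) / (3.9 − 1.4) = ln(3.389) / 2.5 = 1.2207 / 2.5 = 0.4883 km⁻¹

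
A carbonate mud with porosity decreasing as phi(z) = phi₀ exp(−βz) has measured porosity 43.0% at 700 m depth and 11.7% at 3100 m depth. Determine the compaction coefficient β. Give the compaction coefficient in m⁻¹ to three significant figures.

0.000542 m⁻¹

Working in km (1 km = 1000 m; β in km⁻¹ = β in m⁻¹ × 1000):
Athy: phi(z) = phi₀ e^(−βz) ⇒ phi₁/phi₂ = e^{β(z₂−z₁)} ⇒ β = ln(phi₁/phi₂)/(z₂−z₁)
β = ln(0.43/0.117) / (3.1 − 0.7) = ln(3.675) / 2.4 = 1.3016 / 2.4 = 0.5423 km⁻¹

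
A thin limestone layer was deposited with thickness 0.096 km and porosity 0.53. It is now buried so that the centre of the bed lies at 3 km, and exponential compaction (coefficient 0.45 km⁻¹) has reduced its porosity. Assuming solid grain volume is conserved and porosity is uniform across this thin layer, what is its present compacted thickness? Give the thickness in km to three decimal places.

0.052 km

Porosity at 3 km: φ = 0.53·exp(−0.45×3) = 0.1374
Solid-volume conservation: h(1−φ) = h₀(1−φ₀) ⇒ h = h₀·(1−φ₀)/(1−φ)
h = 0.096 × (1 − 0.53)/(1 − 0.1374) = 0.096 × 0.5449 = 0.0523 km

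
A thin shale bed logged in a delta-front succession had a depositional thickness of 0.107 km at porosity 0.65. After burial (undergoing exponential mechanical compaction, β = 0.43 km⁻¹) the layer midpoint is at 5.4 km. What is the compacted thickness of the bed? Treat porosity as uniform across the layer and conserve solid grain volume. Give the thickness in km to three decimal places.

0.040 km

Porosity at 5.4 km: phi = 0.65·exp(−0.43×5.4) = 0.0638
Solid-volume conservation: h(1−phi) = h₀(1−phi₀) ⇒ h = h₀·(1−phi₀)/(1−phi)
h = 0.107 × (1 − 0.65)/(1 − 0.0638) = 0.107 × 0.3738 = 0.0400 km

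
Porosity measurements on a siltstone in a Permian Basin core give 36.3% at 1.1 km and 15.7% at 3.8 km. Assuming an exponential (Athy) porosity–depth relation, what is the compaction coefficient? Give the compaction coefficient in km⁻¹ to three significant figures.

0.310 km⁻¹

Athy: phi(z) = phi₀ e^(−cz) ⇒ phi₁/phi₂ = e^{c(z₂−z₁)} ⇒ c = ln(phi₁/phi₂)/(z₂−z₁)
c = ln(0.363/0.157) / (3.8 − 1.1) = ln(2.312) / 2.7 = 0.8382 / 2.7 = 0.3104 km⁻¹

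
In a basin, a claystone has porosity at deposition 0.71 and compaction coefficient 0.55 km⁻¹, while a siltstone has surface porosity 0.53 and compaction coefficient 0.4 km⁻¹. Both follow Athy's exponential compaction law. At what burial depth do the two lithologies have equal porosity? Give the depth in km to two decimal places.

1.95 km

Set n₀ₐ e^(−kₐZ) = n₀ᵦ e^(−kᵦZ) ⇒ ln(n₀ₐ/n₀ᵦ) = (kₐ − kᵦ)·Z
Z = ln(0.71/0.53) / (0.55 − 0.4) = 0.2924 / 0.15 = 1.949 km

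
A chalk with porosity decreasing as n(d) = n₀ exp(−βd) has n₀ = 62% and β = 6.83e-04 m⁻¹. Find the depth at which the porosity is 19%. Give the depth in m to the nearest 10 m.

1730 m

Working in km (1 km = 1000 m; β in km⁻¹ = β in m⁻¹ × 1000):
Invert Athy's law: d = ln(n₀/n) / β
d = ln(0.62/0.19) / 0.683 = ln(3.263) / 0.683 = 1.1827 / 0.683 = 1.732 km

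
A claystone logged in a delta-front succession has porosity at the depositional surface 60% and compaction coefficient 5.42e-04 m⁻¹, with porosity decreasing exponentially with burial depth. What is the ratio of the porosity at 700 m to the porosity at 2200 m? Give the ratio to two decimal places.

2.25

Working in km (1 km = 1000 m; k in km⁻¹ = k in m⁻¹ × 1000):
φ(Z₁)/φ(Z₂) = e^(−k·Z₁)/e^(−k·Z₂) = e^{k(Z₂−Z₁)}
= exp(0.542 × 1.5) = exp(0.813) = 2.2547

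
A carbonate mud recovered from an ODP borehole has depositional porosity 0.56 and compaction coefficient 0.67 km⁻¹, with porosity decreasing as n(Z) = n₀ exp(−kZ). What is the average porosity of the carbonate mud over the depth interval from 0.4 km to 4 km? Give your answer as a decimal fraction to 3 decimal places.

0.162

⟨n⟩ = (1/(Z₂−Z₁)) ∫ n₀ e^(−kZ) dZ = n₀·(e^(−k·Z₁) − e^(−k·Z₂)) / (k·(Z₂−Z₁))
e^(−0.67×0.4) = 0.7649; e^(−0.67×4) = 0.0686
⟨n⟩ = 0.56 × (0.7649 − 0.0686) / (0.67 × 3.6) = 0.56 × 0.2887 = 0.1617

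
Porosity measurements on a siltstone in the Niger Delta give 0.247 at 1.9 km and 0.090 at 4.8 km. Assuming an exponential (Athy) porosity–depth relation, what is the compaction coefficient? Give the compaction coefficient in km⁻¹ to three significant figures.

0.348 km⁻¹

Athy: phi(d) = phi₀ e^(−βd) ⇒ phi₁/phi₂ = e^{β(d₂−d₁)} ⇒ β = ln(phi₁/phi₂)/(d₂−d₁)
β = ln(0.247/0.09) / (4.8 − 1.9) = ln(2.744) / 2.9 = 1.0096 / 2.9 = 0.3481 km⁻¹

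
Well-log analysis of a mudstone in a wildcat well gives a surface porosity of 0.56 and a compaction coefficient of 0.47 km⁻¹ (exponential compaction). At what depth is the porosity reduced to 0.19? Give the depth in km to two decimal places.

Invert Athy's law: Z = ln(phi₀/phi) / k
Z = ln(0.56/0.19) / 0.47 = ln(2.947) / 0.47 = 1.0809 / 0.47 = 2.300 km

2.30 km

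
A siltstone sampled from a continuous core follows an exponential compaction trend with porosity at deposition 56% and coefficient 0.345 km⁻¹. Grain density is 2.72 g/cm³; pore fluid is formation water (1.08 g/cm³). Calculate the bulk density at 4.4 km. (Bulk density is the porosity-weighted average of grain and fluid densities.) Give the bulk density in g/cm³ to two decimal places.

Porosity at depth: phi = 0.56·exp(−0.345×4.4) = 0.56×0.2191 = 0.1227
Bulk density: ρ_b = (1−phi)ρ_g + phi·ρ_f = 0.8773×2.72 + 0.1227×1.08
       = 2.386 + 0.133 = 2.519 g/cm³

2.52 g/cm³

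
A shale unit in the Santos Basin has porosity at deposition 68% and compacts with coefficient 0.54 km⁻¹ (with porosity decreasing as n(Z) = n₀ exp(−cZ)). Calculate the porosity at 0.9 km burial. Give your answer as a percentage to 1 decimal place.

41.8%

n = n₀·exp(−c·Z) = 0.68 × exp(−0.54 × 0.9) = 0.68 × exp(−0.486)
  = 0.68 × 0.6151 = 0.4183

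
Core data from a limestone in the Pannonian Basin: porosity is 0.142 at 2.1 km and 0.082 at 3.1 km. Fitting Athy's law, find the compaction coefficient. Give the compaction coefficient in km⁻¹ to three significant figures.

0.549 km⁻¹

Athy: φ(z) = φ₀ e^(−cz) ⇒ φ₁/φ₂ = e^{c(z₂−z₁)} ⇒ c = ln(φ₁/φ₂)/(z₂−z₁)
c = ln(0.142/0.082) / (3.1 − 2.1) = ln(1.732) / 1 = 0.5491 / 1 = 0.5491 km⁻¹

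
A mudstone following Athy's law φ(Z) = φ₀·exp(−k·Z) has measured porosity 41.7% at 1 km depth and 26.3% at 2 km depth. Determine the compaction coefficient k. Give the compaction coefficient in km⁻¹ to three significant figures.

0.461 km⁻¹

Athy: φ(Z) = φ₀ e^(−kZ) ⇒ φ₁/φ₂ = e^{k(Z₂−Z₁)} ⇒ k = ln(φ₁/φ₂)/(Z₂−Z₁)
k = ln(0.417/0.263) / (2 − 1) = ln(1.586) / 1 = 0.4609 / 1 = 0.4609 km⁻¹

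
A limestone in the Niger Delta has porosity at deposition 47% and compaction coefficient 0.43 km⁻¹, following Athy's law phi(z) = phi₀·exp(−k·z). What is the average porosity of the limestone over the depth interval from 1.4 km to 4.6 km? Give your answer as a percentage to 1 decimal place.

14.0%

⟨phi⟩ = (1/(z₂−z₁)) ∫ phi₀ e^(−kz) dz = phi₀·(e^(−k·z₁) − e^(−k·z₂)) / (k·(z₂−z₁))
e^(−0.43×1.4) = 0.5477; e^(−0.43×4.6) = 0.1383
⟨phi⟩ = 0.47 × (0.5477 − 0.1383) / (0.43 × 3.2) = 0.47 × 0.2975 = 0.1398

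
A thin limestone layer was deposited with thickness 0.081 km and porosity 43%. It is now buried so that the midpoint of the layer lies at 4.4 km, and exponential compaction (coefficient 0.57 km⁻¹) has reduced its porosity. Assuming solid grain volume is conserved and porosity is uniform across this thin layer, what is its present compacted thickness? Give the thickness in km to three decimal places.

Porosity at 4.4 km: n = 0.43·exp(−0.57×4.4) = 0.0350
Solid-volume conservation: h(1−n) = h₀(1−n₀) ⇒ h = h₀·(1−n₀)/(1−n)
h = 0.081 × (1 − 0.43)/(1 − 0.0350) = 0.081 × 0.5907 = 0.0478 km

0.048 km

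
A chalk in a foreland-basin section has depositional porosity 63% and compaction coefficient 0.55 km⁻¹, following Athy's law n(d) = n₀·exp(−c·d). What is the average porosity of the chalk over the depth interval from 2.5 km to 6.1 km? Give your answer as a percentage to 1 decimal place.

⟨n⟩ = (1/(d₂−d₁)) ∫ n₀ e^(−cd) dd = n₀·(e^(−c·d₁) − e^(−c·d₂)) / (c·(d₂−d₁))
e^(−0.55×2.5) = 0.2528; e^(−0.55×6.1) = 0.0349
⟨n⟩ = 0.63 × (0.2528 − 0.0349) / (0.55 × 3.6) = 0.63 × 0.1101 = 0.0693

6.9%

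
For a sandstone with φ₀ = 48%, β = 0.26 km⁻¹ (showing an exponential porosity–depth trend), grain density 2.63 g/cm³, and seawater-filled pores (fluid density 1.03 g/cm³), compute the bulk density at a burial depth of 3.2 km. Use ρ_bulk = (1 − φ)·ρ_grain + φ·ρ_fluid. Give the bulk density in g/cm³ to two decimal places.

Porosity at depth: φ = 0.48·exp(−0.26×3.2) = 0.48×0.4352 = 0.2089
Bulk density: ρ_b = (1−φ)ρ_g + φ·ρ_f = 0.7911×2.63 + 0.2089×1.03
       = 2.081 + 0.215 = 2.296 g/cm³

2.30 g/cm³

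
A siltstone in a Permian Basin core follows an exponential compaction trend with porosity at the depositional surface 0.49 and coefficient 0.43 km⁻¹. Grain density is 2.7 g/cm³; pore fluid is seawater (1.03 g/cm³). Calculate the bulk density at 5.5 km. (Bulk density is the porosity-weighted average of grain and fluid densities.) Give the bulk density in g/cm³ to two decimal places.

Porosity at depth: phi = 0.49·exp(−0.43×5.5) = 0.49×0.0939 = 0.0460
Bulk density: ρ_b = (1−phi)ρ_g + phi·ρ_f = 0.9540×2.7 + 0.0460×1.03
       = 2.576 + 0.047 = 2.623 g/cm³

2.62 g/cm³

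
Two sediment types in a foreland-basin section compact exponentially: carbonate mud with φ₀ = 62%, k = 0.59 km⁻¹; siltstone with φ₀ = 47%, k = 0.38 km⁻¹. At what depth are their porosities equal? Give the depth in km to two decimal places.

1.32 km

Set φ₀ₐ e^(−kₐz) = φ₀ᵦ e^(−kᵦz) ⇒ ln(φ₀ₐ/φ₀ᵦ) = (kₐ − kᵦ)·z
z = ln(0.62/0.47) / (0.59 − 0.38) = 0.2770 / 0.21 = 1.319 km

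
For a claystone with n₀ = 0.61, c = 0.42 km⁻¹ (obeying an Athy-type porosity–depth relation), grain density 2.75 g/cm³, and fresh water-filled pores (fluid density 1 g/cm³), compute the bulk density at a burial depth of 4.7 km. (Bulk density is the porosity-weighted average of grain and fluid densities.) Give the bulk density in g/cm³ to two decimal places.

Porosity at depth: n = 0.61·exp(−0.42×4.7) = 0.61×0.1389 = 0.0847
Bulk density: ρ_b = (1−n)ρ_g + n·ρ_f = 0.9153×2.75 + 0.0847×1
       = 2.517 + 0.085 = 2.602 g/cm³

2.60 g/cm³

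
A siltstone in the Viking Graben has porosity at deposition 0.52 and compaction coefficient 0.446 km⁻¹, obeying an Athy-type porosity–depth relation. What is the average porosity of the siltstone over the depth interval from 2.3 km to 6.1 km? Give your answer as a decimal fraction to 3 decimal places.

0.090

⟨n⟩ = (1/(Z₂−Z₁)) ∫ n₀ e^(−kZ) dZ = n₀·(e^(−k·Z₁) − e^(−k·Z₂)) / (k·(Z₂−Z₁))
e^(−0.446×2.3) = 0.3585; e^(−0.446×6.1) = 0.0658
⟨n⟩ = 0.52 × (0.3585 − 0.0658) / (0.446 × 3.8) = 0.52 × 0.1727 = 0.0898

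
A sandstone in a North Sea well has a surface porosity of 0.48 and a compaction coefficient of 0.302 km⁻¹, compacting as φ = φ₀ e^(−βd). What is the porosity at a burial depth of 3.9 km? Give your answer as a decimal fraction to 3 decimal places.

0.148

φ = φ₀·exp(−β·d) = 0.48 × exp(−0.302 × 3.9) = 0.48 × exp(−1.178)
  = 0.48 × 0.3080 = 0.1478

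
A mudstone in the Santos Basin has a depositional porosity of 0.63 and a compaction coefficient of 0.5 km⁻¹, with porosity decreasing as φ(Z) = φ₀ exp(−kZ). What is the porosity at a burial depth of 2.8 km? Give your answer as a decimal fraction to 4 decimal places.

0.1554

φ = φ₀·exp(−k·Z) = 0.63 × exp(−0.5 × 2.8) = 0.63 × exp(−1.4)
  = 0.63 × 0.2466 = 0.1554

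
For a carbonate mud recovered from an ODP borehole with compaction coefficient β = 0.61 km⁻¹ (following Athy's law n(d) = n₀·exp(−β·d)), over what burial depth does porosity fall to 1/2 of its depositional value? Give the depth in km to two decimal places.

n/n₀ = 1/2 ⇒ exp(−β·d) = 1/2 ⇒ d = ln(2) / β
d = 0.6931 / 0.61 = 1.136 km

1.14 km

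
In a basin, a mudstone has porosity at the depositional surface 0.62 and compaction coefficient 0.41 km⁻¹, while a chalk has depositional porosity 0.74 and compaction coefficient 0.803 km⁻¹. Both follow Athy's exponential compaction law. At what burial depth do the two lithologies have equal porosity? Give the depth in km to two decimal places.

0.45 km

Set phi₀ₐ e^(−βₐZ) = phi₀ᵦ e^(−βᵦZ) ⇒ ln(phi₀ₐ/phi₀ᵦ) = (βₐ − βᵦ)·Z
Z = ln(0.62/0.74) / (0.41 − 0.803) = -0.1769 / -0.393 = 0.450 km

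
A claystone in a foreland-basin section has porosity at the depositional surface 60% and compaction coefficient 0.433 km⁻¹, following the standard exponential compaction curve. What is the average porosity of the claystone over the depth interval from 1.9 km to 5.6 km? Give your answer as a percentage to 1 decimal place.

13.1%

⟨phi⟩ = (1/(z₂−z₁)) ∫ phi₀ e^(−kz) dz = phi₀·(e^(−k·z₁) − e^(−k·z₂)) / (k·(z₂−z₁))
e^(−0.433×1.9) = 0.4392; e^(−0.433×5.6) = 0.0885
⟨phi⟩ = 0.6 × (0.4392 − 0.0885) / (0.433 × 3.7) = 0.6 × 0.2189 = 0.1314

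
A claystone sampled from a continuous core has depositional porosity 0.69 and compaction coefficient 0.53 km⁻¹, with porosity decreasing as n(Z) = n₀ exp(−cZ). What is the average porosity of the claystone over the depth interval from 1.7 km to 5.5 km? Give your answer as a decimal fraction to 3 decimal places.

⟨n⟩ = (1/(Z₂−Z₁)) ∫ n₀ e^(−cZ) dZ = n₀·(e^(−c·Z₁) − e^(−c·Z₂)) / (c·(Z₂−Z₁))
e^(−0.53×1.7) = 0.4062; e^(−0.53×5.5) = 0.0542
⟨n⟩ = 0.69 × (0.4062 − 0.0542) / (0.53 × 3.8) = 0.69 × 0.1748 = 0.1206

0.121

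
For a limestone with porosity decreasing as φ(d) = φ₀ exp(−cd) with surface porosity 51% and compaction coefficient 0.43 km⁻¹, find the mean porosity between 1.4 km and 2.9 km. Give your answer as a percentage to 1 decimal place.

⟨φ⟩ = (1/(d₂−d₁)) ∫ φ₀ e^(−cd) dd = φ₀·(e^(−c·d₁) − e^(−c·d₂)) / (c·(d₂−d₁))
e^(−0.43×1.4) = 0.5477; e^(−0.43×2.9) = 0.2874
⟨φ⟩ = 0.51 × (0.5477 − 0.2874) / (0.43 × 1.5) = 0.51 × 0.4036 = 0.2059

20.6%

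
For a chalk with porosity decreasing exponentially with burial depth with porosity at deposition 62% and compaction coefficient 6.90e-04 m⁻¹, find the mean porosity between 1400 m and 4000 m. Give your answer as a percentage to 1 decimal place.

Working in km (1 km = 1000 m; β in km⁻¹ = β in m⁻¹ × 1000):
⟨phi⟩ = (1/(Z₂−Z₁)) ∫ phi₀ e^(−βZ) dZ = phi₀·(e^(−β·Z₁) − e^(−β·Z₂)) / (β·(Z₂−Z₁))
e^(−0.69×1.4) = 0.3806; e^(−0.69×4) = 0.0633
⟨phi⟩ = 0.62 × (0.3806 − 0.0633) / (0.69 × 2.6) = 0.62 × 0.1769 = 0.1097

11.0%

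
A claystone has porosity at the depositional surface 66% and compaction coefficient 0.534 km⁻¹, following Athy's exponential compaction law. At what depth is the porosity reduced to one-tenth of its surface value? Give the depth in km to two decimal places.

4.31 km

phi/phi₀ = 1/10 ⇒ exp(−k·Z) = 1/10 ⇒ Z = ln(10) / k
Z = 2.3026 / 0.534 = 4.312 km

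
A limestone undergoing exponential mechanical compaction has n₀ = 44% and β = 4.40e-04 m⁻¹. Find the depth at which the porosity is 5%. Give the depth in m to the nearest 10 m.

4940 m

Working in km (1 km = 1000 m; β in km⁻¹ = β in m⁻¹ × 1000):
Invert Athy's law: d = ln(n₀/n) / β
d = ln(0.44/0.05) / 0.44 = ln(8.8) / 0.44 = 2.1748 / 0.44 = 4.943 km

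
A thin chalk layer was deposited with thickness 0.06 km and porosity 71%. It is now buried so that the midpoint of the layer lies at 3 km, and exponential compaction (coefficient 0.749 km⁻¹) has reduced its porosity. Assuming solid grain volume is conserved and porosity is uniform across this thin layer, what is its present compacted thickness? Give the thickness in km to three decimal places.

0.019 km

Porosity at 3 km: n = 0.71·exp(−0.749×3) = 0.0751
Solid-volume conservation: h(1−n) = h₀(1−n₀) ⇒ h = h₀·(1−n₀)/(1−n)
h = 0.06 × (1 − 0.71)/(1 − 0.0751) = 0.06 × 0.3135 = 0.0188 km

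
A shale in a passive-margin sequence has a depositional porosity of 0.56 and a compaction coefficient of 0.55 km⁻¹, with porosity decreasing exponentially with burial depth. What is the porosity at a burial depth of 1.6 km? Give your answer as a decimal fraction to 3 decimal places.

n = n₀·exp(−k·z) = 0.56 × exp(−0.55 × 1.6) = 0.56 × exp(−0.88)
  = 0.56 × 0.4148 = 0.2323

0.232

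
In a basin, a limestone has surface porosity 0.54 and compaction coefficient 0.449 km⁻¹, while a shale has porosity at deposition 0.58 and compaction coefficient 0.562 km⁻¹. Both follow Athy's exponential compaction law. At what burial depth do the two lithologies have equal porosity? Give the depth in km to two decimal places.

Set φ₀ₐ e^(−kₐd) = φ₀ᵦ e^(−kᵦd) ⇒ ln(φ₀ₐ/φ₀ᵦ) = (kₐ − kᵦ)·d
d = ln(0.54/0.58) / (0.449 − 0.562) = -0.0715 / -0.113 = 0.632 km

0.63 km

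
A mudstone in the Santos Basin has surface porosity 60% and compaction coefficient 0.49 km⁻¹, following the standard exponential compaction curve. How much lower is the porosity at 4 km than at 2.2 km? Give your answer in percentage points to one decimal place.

12.0 percentage points

n(2.2) = 0.6·e^(−0.49×2.2) = 0.2042
n(4) = 0.6·e^(−0.49×4) = 0.0845
Δn = 0.2042 − 0.0845 = 0.1197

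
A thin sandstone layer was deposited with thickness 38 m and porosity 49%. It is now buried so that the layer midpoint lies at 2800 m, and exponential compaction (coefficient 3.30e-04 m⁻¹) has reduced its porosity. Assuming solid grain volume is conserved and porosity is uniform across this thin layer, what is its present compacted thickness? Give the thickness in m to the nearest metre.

Working in km (1 km = 1000 m; k in km⁻¹ = k in m⁻¹ × 1000):
Porosity at 2.8 km: φ = 0.49·exp(−0.33×2.8) = 0.1945
Solid-volume conservation: h(1−φ) = h₀(1−φ₀) ⇒ h = h₀·(1−φ₀)/(1−φ)
h = 0.038 × (1 − 0.49)/(1 − 0.1945) = 0.038 × 0.6331 = 0.0241 km

24 m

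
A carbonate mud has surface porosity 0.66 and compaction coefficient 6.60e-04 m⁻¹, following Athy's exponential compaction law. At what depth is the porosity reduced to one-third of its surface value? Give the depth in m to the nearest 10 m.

Working in km (1 km = 1000 m; c in km⁻¹ = c in m⁻¹ × 1000):
φ/φ₀ = 1/3 ⇒ exp(−c·z) = 1/3 ⇒ z = ln(3) / c
z = 1.0986 / 0.66 = 1.665 km

1660 m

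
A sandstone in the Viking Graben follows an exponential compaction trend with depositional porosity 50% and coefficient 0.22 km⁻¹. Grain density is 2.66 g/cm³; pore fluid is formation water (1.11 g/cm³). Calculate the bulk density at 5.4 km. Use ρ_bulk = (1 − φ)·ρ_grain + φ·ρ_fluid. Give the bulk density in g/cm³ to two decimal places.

Porosity at depth: n = 0.5·exp(−0.22×5.4) = 0.5×0.3048 = 0.1524
Bulk density: ρ_b = (1−n)ρ_g + n·ρ_f = 0.8476×2.66 + 0.1524×1.11
       = 2.255 + 0.169 = 2.424 g/cm³

2.42 g/cm³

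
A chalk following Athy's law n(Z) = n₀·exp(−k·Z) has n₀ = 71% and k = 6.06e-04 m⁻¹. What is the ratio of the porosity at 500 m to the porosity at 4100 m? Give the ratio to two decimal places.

Working in km (1 km = 1000 m; k in km⁻¹ = k in m⁻¹ × 1000):
n(Z₁)/n(Z₂) = e^(−k·Z₁)/e^(−k·Z₂) = e^{k(Z₂−Z₁)}
= exp(0.606 × 3.6) = exp(2.182) = 8.8605

8.86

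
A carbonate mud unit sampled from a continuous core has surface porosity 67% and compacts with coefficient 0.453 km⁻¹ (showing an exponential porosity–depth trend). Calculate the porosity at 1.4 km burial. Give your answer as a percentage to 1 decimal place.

35.5%

φ = φ₀·exp(−β·d) = 0.67 × exp(−0.453 × 1.4) = 0.67 × exp(−0.6342)
  = 0.67 × 0.5304 = 0.3553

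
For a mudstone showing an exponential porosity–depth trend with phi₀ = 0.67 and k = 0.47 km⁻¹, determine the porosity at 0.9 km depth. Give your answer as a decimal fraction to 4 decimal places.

phi = phi₀·exp(−k·Z) = 0.67 × exp(−0.47 × 0.9) = 0.67 × exp(−0.423)
  = 0.67 × 0.6551 = 0.4389

0.4389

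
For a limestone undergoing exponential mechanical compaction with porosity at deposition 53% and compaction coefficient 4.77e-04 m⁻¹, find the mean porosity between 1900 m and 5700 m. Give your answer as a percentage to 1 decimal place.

9.9%

Working in km (1 km = 1000 m; β in km⁻¹ = β in m⁻¹ × 1000):
⟨φ⟩ = (1/(z₂−z₁)) ∫ φ₀ e^(−βz) dz = φ₀·(e^(−β·z₁) − e^(−β·z₂)) / (β·(z₂−z₁))
e^(−0.477×1.9) = 0.4040; e^(−0.477×5.7) = 0.0659
⟨φ⟩ = 0.53 × (0.4040 − 0.0659) / (0.477 × 3.8) = 0.53 × 0.1865 = 0.0989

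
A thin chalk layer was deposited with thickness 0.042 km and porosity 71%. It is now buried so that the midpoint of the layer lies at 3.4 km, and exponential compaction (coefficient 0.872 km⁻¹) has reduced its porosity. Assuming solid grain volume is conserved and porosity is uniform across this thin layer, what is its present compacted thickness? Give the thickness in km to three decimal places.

0.013 km

Porosity at 3.4 km: φ = 0.71·exp(−0.872×3.4) = 0.0366
Solid-volume conservation: h(1−φ) = h₀(1−φ₀) ⇒ h = h₀·(1−φ₀)/(1−φ)
h = 0.042 × (1 − 0.71)/(1 − 0.0366) = 0.042 × 0.3010 = 0.0126 km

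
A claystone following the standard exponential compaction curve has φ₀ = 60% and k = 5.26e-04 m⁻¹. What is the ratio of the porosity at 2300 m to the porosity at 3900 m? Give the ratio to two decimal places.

2.32

Working in km (1 km = 1000 m; k in km⁻¹ = k in m⁻¹ × 1000):
φ(Z₁)/φ(Z₂) = e^(−k·Z₁)/e^(−k·Z₂) = e^{k(Z₂−Z₁)}
= exp(0.526 × 1.6) = exp(0.8416) = 2.3201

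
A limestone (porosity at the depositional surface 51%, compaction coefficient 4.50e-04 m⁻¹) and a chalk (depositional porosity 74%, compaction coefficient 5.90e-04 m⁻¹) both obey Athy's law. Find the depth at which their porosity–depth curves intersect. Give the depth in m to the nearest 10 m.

2660 m

Working in km (1 km = 1000 m; c in km⁻¹ = c in m⁻¹ × 1000):
Set φ₀ₐ e^(−cₐz) = φ₀ᵦ e^(−cᵦz) ⇒ ln(φ₀ₐ/φ₀ᵦ) = (cₐ − cᵦ)·z
z = ln(0.51/0.74) / (0.45 − 0.59) = -0.3722 / -0.14 = 2.659 km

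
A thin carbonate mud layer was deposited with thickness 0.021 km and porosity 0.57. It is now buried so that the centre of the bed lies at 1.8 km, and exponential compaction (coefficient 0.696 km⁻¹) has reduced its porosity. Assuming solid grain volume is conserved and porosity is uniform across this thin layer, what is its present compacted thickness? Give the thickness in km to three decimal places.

Porosity at 1.8 km: n = 0.57·exp(−0.696×1.8) = 0.1629
Solid-volume conservation: h(1−n) = h₀(1−n₀) ⇒ h = h₀·(1−n₀)/(1−n)
h = 0.021 × (1 − 0.57)/(1 − 0.1629) = 0.021 × 0.5136 = 0.0108 km

0.011 km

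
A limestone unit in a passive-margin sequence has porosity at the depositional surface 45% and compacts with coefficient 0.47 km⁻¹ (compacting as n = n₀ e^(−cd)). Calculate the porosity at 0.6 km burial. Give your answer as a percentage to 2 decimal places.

n = n₀·exp(−c·d) = 0.45 × exp(−0.47 × 0.6) = 0.45 × exp(−0.282)
  = 0.45 × 0.7543 = 0.3394

33.94%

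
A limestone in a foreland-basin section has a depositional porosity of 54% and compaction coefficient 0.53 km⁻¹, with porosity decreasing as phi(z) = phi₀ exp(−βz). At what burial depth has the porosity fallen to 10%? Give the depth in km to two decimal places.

Invert Athy's law: z = ln(phi₀/phi) / β
z = ln(0.54/0.1) / 0.53 = ln(5.4) / 0.53 = 1.6864 / 0.53 = 3.182 km

3.18 km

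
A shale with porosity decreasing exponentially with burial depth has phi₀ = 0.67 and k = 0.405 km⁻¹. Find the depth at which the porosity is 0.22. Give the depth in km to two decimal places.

Invert Athy's law: Z = ln(phi₀/phi) / k
Z = ln(0.67/0.22) / 0.405 = ln(3.045) / 0.405 = 1.1137 / 0.405 = 2.750 km

2.75 km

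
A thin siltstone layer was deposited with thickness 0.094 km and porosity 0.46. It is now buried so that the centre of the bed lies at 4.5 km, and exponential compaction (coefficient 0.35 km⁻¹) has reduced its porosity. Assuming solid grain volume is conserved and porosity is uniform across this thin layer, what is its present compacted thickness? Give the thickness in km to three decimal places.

0.056 km

Porosity at 4.5 km: phi = 0.46·exp(−0.35×4.5) = 0.0952
Solid-volume conservation: h(1−phi) = h₀(1−phi₀) ⇒ h = h₀·(1−phi₀)/(1−phi)
h = 0.094 × (1 − 0.46)/(1 − 0.0952) = 0.094 × 0.5968 = 0.0561 km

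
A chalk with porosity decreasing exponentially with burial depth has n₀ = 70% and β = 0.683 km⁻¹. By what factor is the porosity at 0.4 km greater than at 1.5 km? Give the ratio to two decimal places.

n(d₁)/n(d₂) = e^(−β·d₁)/e^(−β·d₂) = e^{β(d₂−d₁)}
= exp(0.683 × 1.1) = exp(0.7513) = 2.1198

2.12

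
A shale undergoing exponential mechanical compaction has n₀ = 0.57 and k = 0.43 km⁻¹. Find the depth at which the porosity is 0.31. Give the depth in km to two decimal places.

1.42 km

Invert Athy's law: Z = ln(n₀/n) / k
Z = ln(0.57/0.31) / 0.43 = ln(1.839) / 0.43 = 0.6091 / 0.43 = 1.416 km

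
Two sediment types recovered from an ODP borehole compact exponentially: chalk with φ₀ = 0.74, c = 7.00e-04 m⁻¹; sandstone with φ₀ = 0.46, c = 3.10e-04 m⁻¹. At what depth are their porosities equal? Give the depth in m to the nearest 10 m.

Working in km (1 km = 1000 m; c in km⁻¹ = c in m⁻¹ × 1000):
Set φ₀ₐ e^(−cₐz) = φ₀ᵦ e^(−cᵦz) ⇒ ln(φ₀ₐ/φ₀ᵦ) = (cₐ − cᵦ)·z
z = ln(0.74/0.46) / (0.7 − 0.31) = 0.4754 / 0.39 = 1.219 km

1220 m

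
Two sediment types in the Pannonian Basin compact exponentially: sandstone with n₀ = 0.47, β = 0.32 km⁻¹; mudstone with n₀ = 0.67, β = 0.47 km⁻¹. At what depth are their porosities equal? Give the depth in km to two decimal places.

Set n₀ₐ e^(−βₐZ) = n₀ᵦ e^(−βᵦZ) ⇒ ln(n₀ₐ/n₀ᵦ) = (βₐ − βᵦ)·Z
Z = ln(0.47/0.67) / (0.32 − 0.47) = -0.3545 / -0.15 = 2.364 km

2.36 km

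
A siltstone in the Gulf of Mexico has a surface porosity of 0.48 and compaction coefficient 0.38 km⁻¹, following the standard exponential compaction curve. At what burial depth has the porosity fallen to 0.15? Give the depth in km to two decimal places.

3.06 km

Invert Athy's law: z = ln(phi₀/phi) / k
z = ln(0.48/0.15) / 0.38 = ln(3.2) / 0.38 = 1.1632 / 0.38 = 3.061 km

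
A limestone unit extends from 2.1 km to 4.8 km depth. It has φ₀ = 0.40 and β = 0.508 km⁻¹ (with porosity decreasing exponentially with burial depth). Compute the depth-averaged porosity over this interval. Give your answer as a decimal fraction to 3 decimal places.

⟨φ⟩ = (1/(d₂−d₁)) ∫ φ₀ e^(−βd) dd = φ₀·(e^(−β·d₁) − e^(−β·d₂)) / (β·(d₂−d₁))
e^(−0.508×2.1) = 0.3441; e^(−0.508×4.8) = 0.0873
⟨φ⟩ = 0.4 × (0.3441 − 0.0873) / (0.508 × 2.7) = 0.4 × 0.1872 = 0.0749

0.075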